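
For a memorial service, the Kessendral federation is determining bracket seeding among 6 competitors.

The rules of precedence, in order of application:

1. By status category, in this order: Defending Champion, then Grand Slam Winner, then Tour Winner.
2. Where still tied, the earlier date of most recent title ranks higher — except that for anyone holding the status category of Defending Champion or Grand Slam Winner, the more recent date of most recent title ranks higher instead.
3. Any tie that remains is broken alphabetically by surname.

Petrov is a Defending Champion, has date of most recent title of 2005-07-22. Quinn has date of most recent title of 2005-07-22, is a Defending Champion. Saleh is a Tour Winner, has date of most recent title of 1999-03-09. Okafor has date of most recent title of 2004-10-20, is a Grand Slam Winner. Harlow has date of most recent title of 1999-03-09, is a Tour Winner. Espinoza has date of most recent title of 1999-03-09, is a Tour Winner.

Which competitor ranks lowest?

Saleh

By status category: Petrov and Quinn (Defending Champion); then Okafor (Grand Slam Winner); then Espinoza, Harlow and Saleh (Tour Winner).
Petrov and Quinn both have date of most recent title 2005-07-22, so the next rule applies.
Among Petrov and Quinn, alphabetically by surname: Petrov before Quinn.
Espinoza, Harlow and Saleh all have date of most recent title 1999-03-09, so the next rule applies.
Among Espinoza, Harlow and Saleh, alphabetically by surname: Espinoza before Harlow before Saleh.
Order: Petrov, Quinn, Okafor, Espinoza, Harlow, Saleh.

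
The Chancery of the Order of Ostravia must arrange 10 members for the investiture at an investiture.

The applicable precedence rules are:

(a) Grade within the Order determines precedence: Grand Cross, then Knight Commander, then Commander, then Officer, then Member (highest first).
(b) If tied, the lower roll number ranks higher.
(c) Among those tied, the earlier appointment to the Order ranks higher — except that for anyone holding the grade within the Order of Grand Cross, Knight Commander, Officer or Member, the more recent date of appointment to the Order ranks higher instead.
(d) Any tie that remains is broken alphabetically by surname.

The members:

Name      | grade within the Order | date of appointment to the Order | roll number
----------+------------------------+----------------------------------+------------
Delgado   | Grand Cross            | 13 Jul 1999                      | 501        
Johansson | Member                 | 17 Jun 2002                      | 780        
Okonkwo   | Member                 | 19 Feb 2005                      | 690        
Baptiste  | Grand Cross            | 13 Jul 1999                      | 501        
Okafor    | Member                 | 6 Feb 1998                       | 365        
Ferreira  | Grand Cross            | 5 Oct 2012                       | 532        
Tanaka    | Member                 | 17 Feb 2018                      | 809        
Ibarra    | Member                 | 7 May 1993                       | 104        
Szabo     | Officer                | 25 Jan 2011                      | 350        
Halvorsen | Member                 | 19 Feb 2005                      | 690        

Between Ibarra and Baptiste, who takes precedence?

By grade within the Order: Baptiste, Delgado and Ferreira (Grand Cross); then Szabo (Officer); then Ibarra, Okafor, Halvorsen, Okonkwo, Johansson and Tanaka (Member).
Among Baptiste, Delgado and Ferreira, by roll number (lower first): Baptiste and Delgado (501) before Ferreira (532).
Baptiste and Delgado both have date of appointment to the Order 13 Jul 1999, so the next rule applies.
Among Baptiste and Delgado, alphabetically by surname: Baptiste before Delgado.
Among Ibarra, Okafor, Halvorsen, Okonkwo, Johansson and Tanaka, by roll number (lower first): Ibarra (104) before Okafor (365) before Halvorsen and Okonkwo (690) before Johansson (780) before Tanaka (809).
Halvorsen and Okonkwo both have date of appointment to the Order 19 Feb 2005, so the next rule applies.
Among Halvorsen and Okonkwo, alphabetically by surname: Halvorsen before Okonkwo.
So Baptiste takes precedence.

Baptiste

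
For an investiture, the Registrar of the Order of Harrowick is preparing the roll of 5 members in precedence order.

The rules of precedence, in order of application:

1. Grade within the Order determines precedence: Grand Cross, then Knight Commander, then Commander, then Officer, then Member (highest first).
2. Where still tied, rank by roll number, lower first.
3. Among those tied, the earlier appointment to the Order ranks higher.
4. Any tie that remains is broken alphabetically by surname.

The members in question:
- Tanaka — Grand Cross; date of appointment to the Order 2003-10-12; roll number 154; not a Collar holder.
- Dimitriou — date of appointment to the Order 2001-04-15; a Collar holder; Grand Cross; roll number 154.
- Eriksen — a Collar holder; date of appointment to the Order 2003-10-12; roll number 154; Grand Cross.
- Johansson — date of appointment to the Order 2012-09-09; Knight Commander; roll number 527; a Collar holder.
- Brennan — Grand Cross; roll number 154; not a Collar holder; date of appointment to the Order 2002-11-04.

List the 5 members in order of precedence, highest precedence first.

By grade within the Order: Dimitriou, Brennan, Eriksen and Tanaka (Grand Cross); then Johansson (Knight Commander).
Dimitriou, Brennan, Eriksen and Tanaka all have roll number 154, so the next rule applies.
Among Dimitriou, Brennan, Eriksen and Tanaka, by date of appointment to the Order (earlier first): Dimitriou (2001-04-15) before Brennan (2002-11-04) before Eriksen and Tanaka (2003-10-12).
Among Eriksen and Tanaka, alphabetically by surname: Eriksen before Tanaka.
Full order: Dimitriou, Brennan, Eriksen, Tanaka, Johansson.

Dimitriou, Brennan, Eriksen, Tanaka, Johansson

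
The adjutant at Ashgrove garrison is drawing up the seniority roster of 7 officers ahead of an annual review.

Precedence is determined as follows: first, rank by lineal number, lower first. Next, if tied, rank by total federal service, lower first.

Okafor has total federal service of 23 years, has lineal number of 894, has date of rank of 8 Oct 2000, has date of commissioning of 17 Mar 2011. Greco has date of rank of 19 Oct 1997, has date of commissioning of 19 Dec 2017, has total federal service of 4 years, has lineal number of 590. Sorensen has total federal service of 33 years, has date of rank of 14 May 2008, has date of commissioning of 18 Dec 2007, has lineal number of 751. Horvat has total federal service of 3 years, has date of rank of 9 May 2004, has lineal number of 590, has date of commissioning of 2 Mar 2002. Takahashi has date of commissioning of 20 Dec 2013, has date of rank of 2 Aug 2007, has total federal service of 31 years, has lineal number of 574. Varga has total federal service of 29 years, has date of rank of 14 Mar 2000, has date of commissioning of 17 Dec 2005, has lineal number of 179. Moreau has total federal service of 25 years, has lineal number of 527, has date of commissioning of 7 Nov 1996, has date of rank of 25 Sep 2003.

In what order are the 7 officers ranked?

By lineal number (lower first): Varga (179); then Moreau (527); then Takahashi (574); then Horvat and Greco (both 590); then Sorensen (751); then Okafor (894).
Among Horvat and Greco, by total federal service (lower first): Horvat (3 years) before Greco (4 years).
Full order: Varga, Moreau, Takahashi, Horvat, Greco, Sorensen, Okafor.

Varga, Moreau, Takahashi, Horvat, Greco, Sorensen, Okafor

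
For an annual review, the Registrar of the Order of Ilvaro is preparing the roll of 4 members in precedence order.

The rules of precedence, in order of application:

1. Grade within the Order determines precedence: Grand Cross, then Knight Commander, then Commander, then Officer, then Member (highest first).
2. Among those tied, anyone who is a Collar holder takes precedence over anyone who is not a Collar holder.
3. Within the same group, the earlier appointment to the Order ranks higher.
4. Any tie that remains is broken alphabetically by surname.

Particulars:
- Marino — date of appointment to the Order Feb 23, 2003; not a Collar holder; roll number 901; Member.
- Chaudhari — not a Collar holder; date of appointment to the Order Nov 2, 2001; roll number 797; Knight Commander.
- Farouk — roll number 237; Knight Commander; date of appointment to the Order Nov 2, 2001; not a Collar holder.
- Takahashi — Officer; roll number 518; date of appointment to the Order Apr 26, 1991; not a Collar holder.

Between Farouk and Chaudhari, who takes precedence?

Chaudhari

By grade within the Order: Chaudhari and Farouk (Knight Commander); then Takahashi (Officer); then Marino (Member).
Chaudhari and Farouk are each not a Collar holder, so the next rule applies.
Chaudhari and Farouk both have date of appointment to the Order Nov 2, 2001, so the next rule applies.
Among Chaudhari and Farouk, alphabetically by surname: Chaudhari before Farouk.
So Chaudhari takes precedence.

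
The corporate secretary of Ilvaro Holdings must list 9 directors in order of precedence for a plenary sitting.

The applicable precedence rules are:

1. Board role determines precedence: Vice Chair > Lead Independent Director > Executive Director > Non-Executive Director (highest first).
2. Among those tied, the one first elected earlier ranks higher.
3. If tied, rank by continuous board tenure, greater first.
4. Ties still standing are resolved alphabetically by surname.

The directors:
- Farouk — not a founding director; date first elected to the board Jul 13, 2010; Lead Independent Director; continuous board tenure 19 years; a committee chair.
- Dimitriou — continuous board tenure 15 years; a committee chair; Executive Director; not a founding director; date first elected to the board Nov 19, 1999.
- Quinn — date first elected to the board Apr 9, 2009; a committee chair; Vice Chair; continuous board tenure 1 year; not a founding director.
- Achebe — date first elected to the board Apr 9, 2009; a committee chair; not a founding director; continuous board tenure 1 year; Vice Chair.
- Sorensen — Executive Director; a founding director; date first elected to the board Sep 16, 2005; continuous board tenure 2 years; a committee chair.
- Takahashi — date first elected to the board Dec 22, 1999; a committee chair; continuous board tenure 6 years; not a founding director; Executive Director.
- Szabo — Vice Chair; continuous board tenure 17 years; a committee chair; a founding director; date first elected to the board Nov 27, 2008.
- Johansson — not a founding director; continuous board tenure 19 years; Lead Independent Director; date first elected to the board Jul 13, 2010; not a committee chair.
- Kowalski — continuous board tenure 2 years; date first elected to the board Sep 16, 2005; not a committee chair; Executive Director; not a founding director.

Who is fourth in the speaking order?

By board role: Szabo, Achebe and Quinn (Vice Chair); then Farouk and Johansson (Lead Independent Director); then Dimitriou, Takahashi, Kowalski and Sorensen (Executive Director).
Among Szabo, Achebe and Quinn, by date first elected to the board (earlier first): Szabo (Nov 27, 2008) before Achebe and Quinn (Apr 9, 2009).
Achebe and Quinn both have continuous board tenure 1 year, so the next rule applies.
Among Achebe and Quinn, alphabetically by surname: Achebe before Quinn.
Farouk and Johansson both have date first elected to the board Jul 13, 2010, so the next rule applies.
Farouk and Johansson both have continuous board tenure 19 years, so the next rule applies.
Among Farouk and Johansson, alphabetically by surname: Farouk before Johansson.
Among Dimitriou, Takahashi, Kowalski and Sorensen, by date first elected to the board (earlier first): Dimitriou (Nov 19, 1999) before Takahashi (Dec 22, 1999) before Kowalski and Sorensen (Sep 16, 2005).
Kowalski and Sorensen both have continuous board tenure 2 years, so the next rule applies.
Among Kowalski and Sorensen, alphabetically by surname: Kowalski before Sorensen.
Order: Szabo, Achebe, Quinn, Farouk, Johansson, Dimitriou, Takahashi, Kowalski, Sorensen.

Farouk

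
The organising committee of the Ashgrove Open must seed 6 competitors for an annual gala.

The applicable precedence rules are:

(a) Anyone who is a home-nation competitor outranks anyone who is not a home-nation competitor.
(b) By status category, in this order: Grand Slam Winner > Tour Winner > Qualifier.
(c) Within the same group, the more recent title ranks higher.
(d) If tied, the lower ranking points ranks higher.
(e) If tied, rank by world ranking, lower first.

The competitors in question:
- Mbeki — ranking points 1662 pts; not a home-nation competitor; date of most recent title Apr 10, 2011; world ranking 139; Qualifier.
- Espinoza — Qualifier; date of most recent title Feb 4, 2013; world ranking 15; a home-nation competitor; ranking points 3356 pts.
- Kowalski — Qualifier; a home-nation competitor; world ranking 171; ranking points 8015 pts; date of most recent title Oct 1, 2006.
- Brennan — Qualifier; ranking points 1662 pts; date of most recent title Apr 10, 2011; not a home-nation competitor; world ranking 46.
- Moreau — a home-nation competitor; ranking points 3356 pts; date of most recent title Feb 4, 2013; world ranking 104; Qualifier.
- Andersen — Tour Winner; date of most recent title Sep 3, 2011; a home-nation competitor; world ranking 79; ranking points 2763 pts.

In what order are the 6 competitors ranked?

By the first rule: Andersen, Espinoza, Moreau and Kowalski (each a home-nation competitor); then Brennan and Mbeki (both not a home-nation competitor).
Among Andersen, Espinoza, Moreau and Kowalski, by status category: Andersen (Tour Winner) before Espinoza, Moreau and Kowalski (Qualifier).
Among Espinoza, Moreau and Kowalski, by date of most recent title (later first): Espinoza and Moreau (Feb 4, 2013) before Kowalski (Oct 1, 2006).
Espinoza and Moreau both have ranking points 3356 pts, so the next rule applies.
Among Espinoza and Moreau, by world ranking (lower first): Espinoza (15) before Moreau (104).
Brennan and Mbeki are each Qualifier, so the next rule applies.
Brennan and Mbeki both have date of most recent title Apr 10, 2011, so the next rule applies.
Brennan and Mbeki both have ranking points 1662 pts, so the next rule applies.
Among Brennan and Mbeki, by world ranking (lower first): Brennan (46) before Mbeki (139).
Full order: Andersen, Espinoza, Moreau, Kowalski, Brennan, Mbeki.

Andersen, Espinoza, Moreau, Kowalski, Brennan, Mbeki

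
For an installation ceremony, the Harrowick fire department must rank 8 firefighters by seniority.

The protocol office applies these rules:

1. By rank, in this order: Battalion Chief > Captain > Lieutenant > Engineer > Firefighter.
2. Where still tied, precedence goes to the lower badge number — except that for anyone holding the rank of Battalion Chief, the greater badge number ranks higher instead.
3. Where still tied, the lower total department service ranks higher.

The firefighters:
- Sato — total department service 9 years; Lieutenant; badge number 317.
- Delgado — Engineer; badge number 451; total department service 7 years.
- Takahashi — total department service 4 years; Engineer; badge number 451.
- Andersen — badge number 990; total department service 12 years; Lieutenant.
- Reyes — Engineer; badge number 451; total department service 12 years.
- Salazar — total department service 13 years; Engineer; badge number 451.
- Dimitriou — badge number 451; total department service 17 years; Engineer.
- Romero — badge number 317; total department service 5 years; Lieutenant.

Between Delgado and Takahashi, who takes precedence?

By rank: Romero, Sato and Andersen (Lieutenant); then Takahashi, Delgado, Reyes, Salazar and Dimitriou (Engineer).
Among Romero, Sato and Andersen, by badge number (lower first): Romero and Sato (317) before Andersen (990).
Among Romero and Sato, by total department service (lower first): Romero (5 years) before Sato (9 years).
Takahashi, Delgado, Reyes, Salazar and Dimitriou all have badge number 451, so the next rule applies.
Among Takahashi, Delgado, Reyes, Salazar and Dimitriou, by total department service (lower first): Takahashi (4 years) before Delgado (7 years) before Reyes (12 years) before Salazar (13 years) before Dimitriou (17 years).
So Takahashi takes precedence.

Takahashi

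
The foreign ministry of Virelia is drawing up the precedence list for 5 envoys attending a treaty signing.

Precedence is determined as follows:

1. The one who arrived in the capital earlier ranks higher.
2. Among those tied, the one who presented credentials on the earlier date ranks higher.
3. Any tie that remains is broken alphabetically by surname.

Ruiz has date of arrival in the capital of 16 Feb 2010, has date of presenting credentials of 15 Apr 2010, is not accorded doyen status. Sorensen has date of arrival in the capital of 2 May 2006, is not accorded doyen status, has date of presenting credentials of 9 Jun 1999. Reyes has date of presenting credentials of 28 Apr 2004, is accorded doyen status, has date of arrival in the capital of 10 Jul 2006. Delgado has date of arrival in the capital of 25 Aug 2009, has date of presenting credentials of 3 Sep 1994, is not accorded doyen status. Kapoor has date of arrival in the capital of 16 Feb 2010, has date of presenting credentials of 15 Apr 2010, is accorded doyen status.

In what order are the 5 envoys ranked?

Sorensen, Reyes, Delgado, Kapoor, Ruiz

By date of arrival in the capital (earlier first): Sorensen (2 May 2006); then Reyes (10 Jul 2006); then Delgado (25 Aug 2009); then Kapoor and Ruiz (both 16 Feb 2010).
Kapoor and Ruiz both have date of presenting credentials 15 Apr 2010, so the next rule applies.
Among Kapoor and Ruiz, alphabetically by surname: Kapoor before Ruiz.
Full order: Sorensen, Reyes, Delgado, Kapoor, Ruiz.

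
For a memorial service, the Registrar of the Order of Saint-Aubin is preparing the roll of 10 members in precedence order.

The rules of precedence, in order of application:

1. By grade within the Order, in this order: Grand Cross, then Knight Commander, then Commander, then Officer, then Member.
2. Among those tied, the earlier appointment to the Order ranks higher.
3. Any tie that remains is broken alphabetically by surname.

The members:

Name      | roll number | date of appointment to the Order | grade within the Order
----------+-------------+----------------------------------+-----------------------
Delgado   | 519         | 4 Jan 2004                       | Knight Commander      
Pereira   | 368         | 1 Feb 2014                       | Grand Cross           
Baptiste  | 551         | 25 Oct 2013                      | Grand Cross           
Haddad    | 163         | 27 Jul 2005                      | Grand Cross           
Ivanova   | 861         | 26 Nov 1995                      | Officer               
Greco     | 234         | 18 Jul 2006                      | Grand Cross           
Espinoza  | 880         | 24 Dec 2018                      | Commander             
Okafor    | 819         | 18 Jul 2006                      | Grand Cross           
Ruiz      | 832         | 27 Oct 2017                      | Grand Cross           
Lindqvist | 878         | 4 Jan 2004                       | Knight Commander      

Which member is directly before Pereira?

By grade within the Order: Haddad, Greco, Okafor, Baptiste, Pereira and Ruiz (Grand Cross); then Delgado and Lindqvist (Knight Commander); then Espinoza (Commander); then Ivanova (Officer).
Among Haddad, Greco, Okafor, Baptiste, Pereira and Ruiz, by date of appointment to the Order (earlier first): Haddad (27 Jul 2005) before Greco and Okafor (18 Jul 2006) before Baptiste (25 Oct 2013) before Pereira (1 Feb 2014) before Ruiz (27 Oct 2017).
Among Greco and Okafor, alphabetically by surname: Greco before Okafor.
Delgado and Lindqvist both have date of appointment to the Order 4 Jan 2004, so the next rule applies.
Among Delgado and Lindqvist, alphabetically by surname: Delgado before Lindqvist.
Order: Haddad, Greco, Okafor, Baptiste, Pereira, Ruiz, Delgado, Lindqvist, Espinoza, Ivanova.

Baptiste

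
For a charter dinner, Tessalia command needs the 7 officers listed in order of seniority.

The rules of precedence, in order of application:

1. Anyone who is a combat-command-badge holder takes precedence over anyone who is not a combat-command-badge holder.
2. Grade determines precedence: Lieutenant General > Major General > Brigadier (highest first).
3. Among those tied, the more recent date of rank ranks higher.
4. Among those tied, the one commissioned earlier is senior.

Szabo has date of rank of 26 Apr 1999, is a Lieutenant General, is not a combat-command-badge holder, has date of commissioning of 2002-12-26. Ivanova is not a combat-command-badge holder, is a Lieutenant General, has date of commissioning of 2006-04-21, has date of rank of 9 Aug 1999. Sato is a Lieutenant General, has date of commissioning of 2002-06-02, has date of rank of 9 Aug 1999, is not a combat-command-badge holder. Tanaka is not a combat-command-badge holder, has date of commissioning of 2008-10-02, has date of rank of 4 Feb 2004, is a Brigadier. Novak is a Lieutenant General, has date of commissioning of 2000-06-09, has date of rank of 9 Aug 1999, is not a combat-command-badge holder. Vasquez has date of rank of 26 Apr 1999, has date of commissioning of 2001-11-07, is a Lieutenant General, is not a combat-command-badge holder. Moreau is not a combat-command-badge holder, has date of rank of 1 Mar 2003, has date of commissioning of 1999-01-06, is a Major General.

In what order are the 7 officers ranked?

Novak, Sato, Ivanova, Vasquez, Szabo, Moreau, Tanaka

By the first rule: Novak, Sato, Ivanova, Vasquez, Szabo, Moreau and Tanaka (each not a combat-command-badge holder).
Among Novak, Sato, Ivanova, Vasquez, Szabo, Moreau and Tanaka, by grade: Novak, Sato, Ivanova, Vasquez and Szabo (Lieutenant General) before Moreau (Major General) before Tanaka (Brigadier).
Among Novak, Sato, Ivanova, Vasquez and Szabo, by date of rank (later first): Novak, Sato and Ivanova (9 Aug 1999) before Vasquez and Szabo (26 Apr 1999).
Among Novak, Sato and Ivanova, by date of commissioning (earlier first): Novak (2000-06-09) before Sato (2002-06-02) before Ivanova (2006-04-21).
Among Vasquez and Szabo, by date of commissioning (earlier first): Vasquez (2001-11-07) before Szabo (2002-12-26).
Full order: Novak, Sato, Ivanova, Vasquez, Szabo, Moreau, Tanaka.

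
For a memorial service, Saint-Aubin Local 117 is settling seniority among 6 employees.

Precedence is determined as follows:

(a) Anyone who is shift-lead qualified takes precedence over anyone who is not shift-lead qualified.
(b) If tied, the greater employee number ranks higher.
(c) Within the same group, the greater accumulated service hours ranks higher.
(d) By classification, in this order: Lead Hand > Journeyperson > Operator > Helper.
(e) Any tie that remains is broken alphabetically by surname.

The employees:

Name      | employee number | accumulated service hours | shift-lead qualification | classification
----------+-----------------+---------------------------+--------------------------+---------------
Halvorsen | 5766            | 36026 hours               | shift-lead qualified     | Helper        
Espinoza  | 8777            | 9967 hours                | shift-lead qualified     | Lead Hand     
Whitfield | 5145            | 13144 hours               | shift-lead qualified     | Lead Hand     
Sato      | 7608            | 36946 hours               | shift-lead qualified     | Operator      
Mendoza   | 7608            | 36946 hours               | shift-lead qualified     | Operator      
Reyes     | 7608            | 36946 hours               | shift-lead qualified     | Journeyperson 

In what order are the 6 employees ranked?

Espinoza, Reyes, Mendoza, Sato, Halvorsen, Whitfield

By the first rule: Espinoza, Reyes, Mendoza, Sato, Halvorsen and Whitfield (each shift-lead qualified).
Among Espinoza, Reyes, Mendoza, Sato, Halvorsen and Whitfield, by employee number (higher first): Espinoza (8777) before Reyes, Mendoza and Sato (7608) before Halvorsen (5766) before Whitfield (5145).
Reyes, Mendoza and Sato all have accumulated service hours 36946 hours, so the next rule applies.
Among Reyes, Mendoza and Sato, by classification: Reyes (Journeyperson) before Mendoza and Sato (Operator).
Among Mendoza and Sato, alphabetically by surname: Mendoza before Sato.
Full order: Espinoza, Reyes, Mendoza, Sato, Halvorsen, Whitfield.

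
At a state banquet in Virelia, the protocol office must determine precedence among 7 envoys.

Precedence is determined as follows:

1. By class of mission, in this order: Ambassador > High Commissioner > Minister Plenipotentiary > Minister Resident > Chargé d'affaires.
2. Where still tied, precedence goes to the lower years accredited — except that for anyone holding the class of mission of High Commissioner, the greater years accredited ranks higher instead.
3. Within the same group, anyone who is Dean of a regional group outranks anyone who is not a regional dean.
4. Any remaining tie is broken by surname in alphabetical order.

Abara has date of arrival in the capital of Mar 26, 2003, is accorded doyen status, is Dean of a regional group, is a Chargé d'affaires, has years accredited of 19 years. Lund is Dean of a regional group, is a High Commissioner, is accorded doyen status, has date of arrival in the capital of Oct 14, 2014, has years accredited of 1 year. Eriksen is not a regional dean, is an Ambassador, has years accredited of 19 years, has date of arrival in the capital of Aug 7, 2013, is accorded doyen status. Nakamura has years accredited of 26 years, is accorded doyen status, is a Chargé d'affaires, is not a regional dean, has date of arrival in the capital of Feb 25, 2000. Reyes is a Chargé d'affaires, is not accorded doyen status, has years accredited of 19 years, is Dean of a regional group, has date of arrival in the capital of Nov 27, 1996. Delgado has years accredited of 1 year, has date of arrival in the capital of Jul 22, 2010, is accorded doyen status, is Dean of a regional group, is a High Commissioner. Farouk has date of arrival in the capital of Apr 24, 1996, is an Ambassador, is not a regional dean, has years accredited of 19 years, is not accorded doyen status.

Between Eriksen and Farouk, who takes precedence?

Eriksen

By class of mission: Eriksen and Farouk (Ambassador); then Delgado and Lund (High Commissioner); then Abara, Reyes and Nakamura (Chargé d'affaires).
Eriksen and Farouk both have years accredited 19 years, so the next rule applies.
Eriksen and Farouk are each not a regional dean, so the next rule applies.
Among Eriksen and Farouk, alphabetically by surname: Eriksen before Farouk.
Delgado and Lund both have years accredited 1 year, so the next rule applies.
Delgado and Lund are each Dean of a regional group, so the next rule applies.
Among Delgado and Lund, alphabetically by surname: Delgado before Lund.
Among Abara, Reyes and Nakamura, by years accredited (lower first): Abara and Reyes (19 years) before Nakamura (26 years).
Abara and Reyes are each Dean of a regional group, so the next rule applies.
Among Abara and Reyes, alphabetically by surname: Abara before Reyes.
So Eriksen takes precedence.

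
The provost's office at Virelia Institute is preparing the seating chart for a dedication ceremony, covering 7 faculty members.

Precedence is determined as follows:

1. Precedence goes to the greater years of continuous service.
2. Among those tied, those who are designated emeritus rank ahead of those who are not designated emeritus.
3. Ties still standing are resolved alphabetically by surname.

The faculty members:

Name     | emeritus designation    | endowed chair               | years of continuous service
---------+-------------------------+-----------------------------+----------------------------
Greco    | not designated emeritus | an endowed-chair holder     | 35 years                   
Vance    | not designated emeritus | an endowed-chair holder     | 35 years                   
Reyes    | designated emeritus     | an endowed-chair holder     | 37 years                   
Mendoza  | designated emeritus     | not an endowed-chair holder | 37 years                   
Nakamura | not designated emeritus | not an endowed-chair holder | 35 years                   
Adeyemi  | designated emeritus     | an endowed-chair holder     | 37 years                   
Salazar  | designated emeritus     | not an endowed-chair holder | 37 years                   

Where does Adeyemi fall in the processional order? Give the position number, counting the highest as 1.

1

By years of continuous service (higher first): Adeyemi, Mendoza, Reyes and Salazar (each 37 years); then Greco, Nakamura and Vance (each 35 years).
Adeyemi, Mendoza, Reyes and Salazar are each designated emeritus, so the next rule applies.
Among Adeyemi, Mendoza, Reyes and Salazar, alphabetically by surname: Adeyemi before Mendoza before Reyes before Salazar.
Greco, Nakamura and Vance are each not designated emeritus, so the next rule applies.
Among Greco, Nakamura and Vance, alphabetically by surname: Greco before Nakamura before Vance.
Order: Adeyemi, Mendoza, Reyes, Salazar, Greco, Nakamura, Vance. So position 1.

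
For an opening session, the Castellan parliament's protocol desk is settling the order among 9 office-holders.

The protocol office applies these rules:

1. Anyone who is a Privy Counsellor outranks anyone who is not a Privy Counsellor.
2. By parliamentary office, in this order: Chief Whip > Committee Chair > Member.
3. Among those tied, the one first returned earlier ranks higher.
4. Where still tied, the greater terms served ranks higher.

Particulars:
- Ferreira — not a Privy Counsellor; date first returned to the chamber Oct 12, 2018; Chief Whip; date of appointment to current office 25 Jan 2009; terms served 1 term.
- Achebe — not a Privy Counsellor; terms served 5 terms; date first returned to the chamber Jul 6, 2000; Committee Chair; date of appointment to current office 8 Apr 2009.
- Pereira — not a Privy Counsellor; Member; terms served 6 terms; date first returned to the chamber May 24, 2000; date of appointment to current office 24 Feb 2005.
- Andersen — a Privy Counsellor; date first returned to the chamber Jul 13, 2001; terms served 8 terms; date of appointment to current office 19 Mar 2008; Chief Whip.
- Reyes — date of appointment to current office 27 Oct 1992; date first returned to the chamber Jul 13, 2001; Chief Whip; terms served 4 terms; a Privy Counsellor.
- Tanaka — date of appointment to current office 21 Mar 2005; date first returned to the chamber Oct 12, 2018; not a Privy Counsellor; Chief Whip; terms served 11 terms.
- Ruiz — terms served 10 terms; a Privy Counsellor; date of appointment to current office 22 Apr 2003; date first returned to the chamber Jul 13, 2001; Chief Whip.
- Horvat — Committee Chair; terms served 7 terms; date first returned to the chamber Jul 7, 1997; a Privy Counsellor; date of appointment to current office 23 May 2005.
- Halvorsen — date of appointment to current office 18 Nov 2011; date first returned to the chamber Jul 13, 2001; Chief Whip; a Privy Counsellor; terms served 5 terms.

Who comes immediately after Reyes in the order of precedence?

Horvat

By the first rule: Ruiz, Andersen, Halvorsen, Reyes and Horvat (each a Privy Counsellor); then Tanaka, Ferreira, Achebe and Pereira (each not a Privy Counsellor).
Among Ruiz, Andersen, Halvorsen, Reyes and Horvat, by parliamentary office: Ruiz, Andersen, Halvorsen and Reyes (Chief Whip) before Horvat (Committee Chair).
Ruiz, Andersen, Halvorsen and Reyes all have date first returned to the chamber Jul 13, 2001, so the next rule applies.
Among Ruiz, Andersen, Halvorsen and Reyes, by terms served (higher first): Ruiz (10 terms) before Andersen (8 terms) before Halvorsen (5 terms) before Reyes (4 terms).
Among Tanaka, Ferreira, Achebe and Pereira, by parliamentary office: Tanaka and Ferreira (Chief Whip) before Achebe (Committee Chair) before Pereira (Member).
Tanaka and Ferreira both have date first returned to the chamber Oct 12, 2018, so the next rule applies.
Among Tanaka and Ferreira, by terms served (higher first): Tanaka (11 terms) before Ferreira (1 term).
Order: Ruiz, Andersen, Halvorsen, Reyes, Horvat, Tanaka, Ferreira, Achebe, Pereira.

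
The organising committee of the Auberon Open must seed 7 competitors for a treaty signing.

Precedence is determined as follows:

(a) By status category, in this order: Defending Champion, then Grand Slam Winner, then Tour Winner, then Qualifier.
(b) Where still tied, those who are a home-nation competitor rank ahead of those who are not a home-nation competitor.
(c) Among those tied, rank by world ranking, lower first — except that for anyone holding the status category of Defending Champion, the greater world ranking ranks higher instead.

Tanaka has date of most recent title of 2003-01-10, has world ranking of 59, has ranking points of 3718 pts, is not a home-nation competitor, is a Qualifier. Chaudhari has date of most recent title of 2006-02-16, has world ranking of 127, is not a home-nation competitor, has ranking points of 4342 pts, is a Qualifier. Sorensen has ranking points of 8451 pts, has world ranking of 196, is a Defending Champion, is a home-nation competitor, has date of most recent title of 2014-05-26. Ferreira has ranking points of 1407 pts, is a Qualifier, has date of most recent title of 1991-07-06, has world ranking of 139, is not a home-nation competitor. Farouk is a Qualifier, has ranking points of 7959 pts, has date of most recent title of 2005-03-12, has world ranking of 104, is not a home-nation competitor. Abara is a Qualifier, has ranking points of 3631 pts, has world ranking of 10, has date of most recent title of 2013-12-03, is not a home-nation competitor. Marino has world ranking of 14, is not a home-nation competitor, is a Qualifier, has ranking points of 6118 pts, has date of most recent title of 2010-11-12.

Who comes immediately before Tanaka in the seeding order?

Marino

By status category: Sorensen (Defending Champion); then Abara, Marino, Tanaka, Farouk, Chaudhari and Ferreira (Qualifier).
Abara, Marino, Tanaka, Farouk, Chaudhari and Ferreira are each not a home-nation competitor, so the next rule applies.
Among Abara, Marino, Tanaka, Farouk, Chaudhari and Ferreira, by world ranking (lower first): Abara (10) before Marino (14) before Tanaka (59) before Farouk (104) before Chaudhari (127) before Ferreira (139).
Order: Sorensen, Abara, Marino, Tanaka, Farouk, Chaudhari, Ferreira.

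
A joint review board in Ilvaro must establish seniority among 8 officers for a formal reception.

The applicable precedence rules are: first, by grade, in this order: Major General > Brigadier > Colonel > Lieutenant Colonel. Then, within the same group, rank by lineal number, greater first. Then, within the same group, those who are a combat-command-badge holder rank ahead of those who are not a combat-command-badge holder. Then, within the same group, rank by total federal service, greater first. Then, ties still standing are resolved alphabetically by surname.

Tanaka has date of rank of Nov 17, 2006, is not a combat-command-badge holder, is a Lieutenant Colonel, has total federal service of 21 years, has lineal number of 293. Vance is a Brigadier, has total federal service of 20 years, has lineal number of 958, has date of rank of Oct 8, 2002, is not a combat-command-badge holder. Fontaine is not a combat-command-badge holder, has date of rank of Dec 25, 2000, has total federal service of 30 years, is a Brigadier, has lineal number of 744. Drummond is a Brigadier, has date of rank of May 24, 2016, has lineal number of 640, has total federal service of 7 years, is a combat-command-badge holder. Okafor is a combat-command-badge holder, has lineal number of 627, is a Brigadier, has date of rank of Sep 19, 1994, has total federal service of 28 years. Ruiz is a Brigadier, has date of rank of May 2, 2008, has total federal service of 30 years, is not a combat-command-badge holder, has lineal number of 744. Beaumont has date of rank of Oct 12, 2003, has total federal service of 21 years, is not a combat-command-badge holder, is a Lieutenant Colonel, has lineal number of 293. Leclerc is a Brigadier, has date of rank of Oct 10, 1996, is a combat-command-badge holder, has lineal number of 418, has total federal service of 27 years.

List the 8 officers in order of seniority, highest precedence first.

Vance, Fontaine, Ruiz, Drummond, Okafor, Leclerc, Beaumont, Tanaka

By grade: Vance, Fontaine, Ruiz, Drummond, Okafor and Leclerc (Brigadier); then Beaumont and Tanaka (Lieutenant Colonel).
Among Vance, Fontaine, Ruiz, Drummond, Okafor and Leclerc, by lineal number (higher first): Vance (958) before Fontaine and Ruiz (744) before Drummond (640) before Okafor (627) before Leclerc (418).
Fontaine and Ruiz are each not a combat-command-badge holder, so the next rule applies.
Fontaine and Ruiz both have total federal service 30 years, so the next rule applies.
Among Fontaine and Ruiz, alphabetically by surname: Fontaine before Ruiz.
Beaumont and Tanaka both have lineal number 293, so the next rule applies.
Beaumont and Tanaka are each not a combat-command-badge holder, so the next rule applies.
Beaumont and Tanaka both have total federal service 21 years, so the next rule applies.
Among Beaumont and Tanaka, alphabetically by surname: Beaumont before Tanaka.
Full order: Vance, Fontaine, Ruiz, Drummond, Okafor, Leclerc, Beaumont, Tanaka.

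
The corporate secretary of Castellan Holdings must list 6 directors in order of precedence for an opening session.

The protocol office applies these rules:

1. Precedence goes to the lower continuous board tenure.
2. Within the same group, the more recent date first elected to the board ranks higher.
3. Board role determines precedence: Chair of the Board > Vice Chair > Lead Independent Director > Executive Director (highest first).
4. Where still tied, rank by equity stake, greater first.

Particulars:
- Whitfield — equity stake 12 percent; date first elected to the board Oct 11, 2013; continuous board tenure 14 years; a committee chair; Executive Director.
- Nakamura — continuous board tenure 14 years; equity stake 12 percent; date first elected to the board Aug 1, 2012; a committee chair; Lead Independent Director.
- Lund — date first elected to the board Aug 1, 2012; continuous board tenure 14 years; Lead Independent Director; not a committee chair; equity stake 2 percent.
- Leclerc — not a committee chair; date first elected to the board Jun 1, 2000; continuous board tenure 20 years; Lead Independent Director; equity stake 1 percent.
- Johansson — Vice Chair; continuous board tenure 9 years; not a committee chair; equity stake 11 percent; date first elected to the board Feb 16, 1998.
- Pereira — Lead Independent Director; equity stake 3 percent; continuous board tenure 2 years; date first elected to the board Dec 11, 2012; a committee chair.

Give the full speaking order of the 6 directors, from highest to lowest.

Pereira, Johansson, Whitfield, Nakamura, Lund, Leclerc

By continuous board tenure (lower first): Pereira (2 years); then Johansson (9 years); then Whitfield, Nakamura and Lund (each 14 years); then Leclerc (20 years).
Among Whitfield, Nakamura and Lund, by date first elected to the board (later first): Whitfield (Oct 11, 2013) before Nakamura and Lund (Aug 1, 2012).
Nakamura and Lund are each Lead Independent Director, so the next rule applies.
Among Nakamura and Lund, by equity stake (higher first): Nakamura (12 percent) before Lund (2 percent).
Full order: Pereira, Johansson, Whitfield, Nakamura, Lund, Leclerc.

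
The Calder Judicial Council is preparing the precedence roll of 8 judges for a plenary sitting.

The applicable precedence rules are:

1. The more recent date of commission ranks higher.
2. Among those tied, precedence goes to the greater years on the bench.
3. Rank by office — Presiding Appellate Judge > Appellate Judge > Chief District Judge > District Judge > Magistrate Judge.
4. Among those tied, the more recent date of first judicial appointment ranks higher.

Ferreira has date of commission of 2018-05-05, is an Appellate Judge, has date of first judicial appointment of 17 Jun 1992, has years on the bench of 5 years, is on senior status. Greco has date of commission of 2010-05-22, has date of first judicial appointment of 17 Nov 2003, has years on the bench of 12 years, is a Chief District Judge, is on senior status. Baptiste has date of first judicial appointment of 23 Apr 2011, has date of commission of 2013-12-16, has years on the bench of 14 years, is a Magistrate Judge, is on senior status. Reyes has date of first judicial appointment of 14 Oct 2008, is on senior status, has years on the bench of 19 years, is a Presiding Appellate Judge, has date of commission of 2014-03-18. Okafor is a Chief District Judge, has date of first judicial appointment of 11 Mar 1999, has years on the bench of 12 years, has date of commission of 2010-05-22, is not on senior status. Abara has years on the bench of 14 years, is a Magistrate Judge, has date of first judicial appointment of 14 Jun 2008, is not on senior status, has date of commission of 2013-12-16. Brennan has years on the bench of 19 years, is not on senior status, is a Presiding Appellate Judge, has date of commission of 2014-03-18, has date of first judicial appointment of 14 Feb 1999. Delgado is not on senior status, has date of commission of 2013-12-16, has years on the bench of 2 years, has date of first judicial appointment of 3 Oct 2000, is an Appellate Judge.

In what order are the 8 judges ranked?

Ferreira, Reyes, Brennan, Baptiste, Abara, Delgado, Greco, Okafor

By date of commission (later first): Ferreira (2018-05-05); then Reyes and Brennan (both 2014-03-18); then Baptiste, Abara and Delgado (each 2013-12-16); then Greco and Okafor (both 2010-05-22).
Reyes and Brennan both have years on the bench 19 years, so the next rule applies.
Reyes and Brennan are each Presiding Appellate Judge, so the next rule applies.
Among Reyes and Brennan, by date of first judicial appointment (later first): Reyes (14 Oct 2008) before Brennan (14 Feb 1999).
Among Baptiste, Abara and Delgado, by years on the bench (higher first): Baptiste and Abara (14 years) before Delgado (2 years).
Baptiste and Abara are each Magistrate Judge, so the next rule applies.
Among Baptiste and Abara, by date of first judicial appointment (later first): Baptiste (23 Apr 2011) before Abara (14 Jun 2008).
Greco and Okafor both have years on the bench 12 years, so the next rule applies.
Greco and Okafor are each Chief District Judge, so the next rule applies.
Among Greco and Okafor, by date of first judicial appointment (later first): Greco (17 Nov 2003) before Okafor (11 Mar 1999).
Full order: Ferreira, Reyes, Brennan, Baptiste, Abara, Delgado, Greco, Okafor.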